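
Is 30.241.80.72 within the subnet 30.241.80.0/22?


Subnet network: 30.241.80.0
Test IP AND mask: 30.241.80.0
Yes, 30.241.80.72 is in 30.241.80.0/22


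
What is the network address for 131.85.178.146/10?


IP:   10000011.01010101.10110010.10010010
Mask: 11111111.11000000.00000000.00000000
AND operation:
Net:  10000011.01000000.00000000.00000000
Network: 131.64.0.0/10


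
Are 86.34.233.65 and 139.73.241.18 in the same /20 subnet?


Mask: 255.255.240.0
86.34.233.65 AND mask = 86.34.224.0
139.73.241.18 AND mask = 139.73.240.0
No, different subnets (86.34.224.0 vs 139.73.240.0)


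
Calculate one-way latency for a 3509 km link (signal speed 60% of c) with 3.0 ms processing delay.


Speed = 0.6 * 3e5 km/s = 180000 km/s
Propagation delay = 3509 / 180000 = 0.0195 s = 19.4944 ms
Processing delay = 3.0 ms
Total one-way latency = 22.4944 ms


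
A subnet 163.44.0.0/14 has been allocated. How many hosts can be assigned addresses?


Host bits = 32 - 14 = 18
Total addresses = 2^18 = 262144
Usable = total - 2 (network and broadcast)
Usable hosts: 262142


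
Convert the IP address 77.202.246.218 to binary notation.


77 = 01001101
202 = 11001010
246 = 11110110
218 = 11011010
Binary: 01001101.11001010.11110110.11011010


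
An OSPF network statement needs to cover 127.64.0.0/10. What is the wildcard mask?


Subnet mask: 255.192.0.0
Wildcard = 255.255.255.255 - subnet mask
255 - 255 = 0
255 - 192 = 63
255 - 0 = 255
255 - 0 = 255
Wildcard: 0.63.255.255


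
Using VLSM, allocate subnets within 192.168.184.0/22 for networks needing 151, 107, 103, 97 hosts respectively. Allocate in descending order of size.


151 hosts -> /24 (254 usable): 192.168.184.0/24
107 hosts -> /25 (126 usable): 192.168.185.0/25
103 hosts -> /25 (126 usable): 192.168.185.128/25
97 hosts -> /25 (126 usable): 192.168.186.0/25
Allocation: 192.168.184.0/24 (151 hosts, 254 usable); 192.168.185.0/25 (107 hosts, 126 usable); 192.168.185.128/25 (103 hosts, 126 usable); 192.168.186.0/25 (97 hosts, 126 usable)


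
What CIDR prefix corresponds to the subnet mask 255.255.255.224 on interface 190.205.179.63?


Binary: 11111111.11111111.11111111.11100000
Count leading 1s
Prefix: /27


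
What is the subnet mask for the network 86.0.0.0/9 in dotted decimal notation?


/9 means 9 network bits, 23 host bits
Binary: 11111111100000000000000000000000
Mask: 255.128.0.0


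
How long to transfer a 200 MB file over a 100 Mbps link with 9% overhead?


Effective throughput = 100 * (1 - 9/100) = 91 Mbps
File size in Mb = 200 * 8 = 1600 Mb
Time = 1600 / 91
Time = 17.5824 seconds


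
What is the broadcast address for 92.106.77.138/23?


Network: 92.106.76.0/23
Host bits = 9
Set all host bits to 1:
Broadcast: 92.106.77.255


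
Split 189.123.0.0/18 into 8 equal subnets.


New prefix = 18 + 3 = 21
Each subnet has 2048 addresses
  189.123.0.0/21
  189.123.8.0/21
  189.123.16.0/21
  189.123.24.0/21
  189.123.32.0/21
  189.123.40.0/21
  189.123.48.0/21
  189.123.56.0/21
Subnets: 189.123.0.0/21, 189.123.8.0/21, 189.123.16.0/21, 189.123.24.0/21, 189.123.32.0/21, 189.123.40.0/21, 189.123.48.0/21, 189.123.56.0/21


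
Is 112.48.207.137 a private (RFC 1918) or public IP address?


RFC 1918 private ranges:
  10.0.0.0/8 (10.0.0.0 - 10.255.255.255)
  172.16.0.0/12 (172.16.0.0 - 172.31.255.255)
  192.168.0.0/16 (192.168.0.0 - 192.168.255.255)
Public (not in any RFC 1918 range)


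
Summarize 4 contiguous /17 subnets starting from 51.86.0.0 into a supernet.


Original prefix: /17
Number of subnets: 4 = 2^2
New prefix = 17 - 2 = 15
Supernet: 51.86.0.0/15


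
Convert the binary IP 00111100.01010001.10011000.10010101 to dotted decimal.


00111100 = 60
01010001 = 81
10011000 = 152
10010101 = 149
IP: 60.81.152.149


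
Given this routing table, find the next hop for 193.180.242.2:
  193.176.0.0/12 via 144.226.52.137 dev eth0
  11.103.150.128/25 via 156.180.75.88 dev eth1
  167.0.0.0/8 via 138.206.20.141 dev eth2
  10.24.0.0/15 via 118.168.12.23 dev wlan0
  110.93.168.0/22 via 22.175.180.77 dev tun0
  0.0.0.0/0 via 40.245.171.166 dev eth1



Longest prefix match for 193.180.242.2:
  /12 193.176.0.0: MATCH
  /25 11.103.150.128: no
  /8 167.0.0.0: no
  /15 10.24.0.0: no
  /22 110.93.168.0: no
  /0 0.0.0.0: MATCH
Selected: next-hop 144.226.52.137 via eth0 (matched /12)


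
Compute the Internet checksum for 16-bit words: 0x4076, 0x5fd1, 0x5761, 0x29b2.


Sum all words (with carry folding):
+ 0x4076 = 0x4076
+ 0x5fd1 = 0xa047
+ 0x5761 = 0xf7a8
+ 0x29b2 = 0x215b
One's complement: ~0x215b
Checksum = 0xdea4


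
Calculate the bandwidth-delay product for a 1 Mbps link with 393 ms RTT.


BDP = bandwidth * RTT
= 1 Mbps * 393 ms
= 1 * 1e6 * 393 / 1000 bits
= 393000 bits
= 49125 bytes
= 47.9736 KB
BDP = 393000 bits (49125 bytes)


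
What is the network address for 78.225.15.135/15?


IP:   01001110.11100001.00001111.10000111
Mask: 11111111.11111110.00000000.00000000
AND operation:
Net:  01001110.11100000.00000000.00000000
Network: 78.224.0.0/15


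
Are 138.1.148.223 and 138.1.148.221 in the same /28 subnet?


Mask: 255.255.255.240
138.1.148.223 AND mask = 138.1.148.208
138.1.148.221 AND mask = 138.1.148.208
Yes, same subnet (138.1.148.208)


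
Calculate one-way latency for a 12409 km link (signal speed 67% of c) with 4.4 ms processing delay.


Speed = 0.67 * 3e5 km/s = 201000 km/s
Propagation delay = 12409 / 201000 = 0.0617 s = 61.7363 ms
Processing delay = 4.4 ms
Total one-way latency = 66.1363 ms


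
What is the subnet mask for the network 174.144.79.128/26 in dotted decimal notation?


/26 means 26 network bits, 6 host bits
Binary: 11111111111111111111111111000000
Mask: 255.255.255.192


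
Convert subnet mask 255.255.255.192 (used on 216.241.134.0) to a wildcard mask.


Subnet mask: 255.255.255.192
Wildcard = 255.255.255.255 - subnet mask
255 - 255 = 0
255 - 255 = 0
255 - 255 = 0
255 - 192 = 63
Wildcard: 0.0.0.63


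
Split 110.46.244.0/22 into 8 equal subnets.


New prefix = 22 + 3 = 25
Each subnet has 128 addresses
  110.46.244.0/25
  110.46.244.128/25
  110.46.245.0/25
  110.46.245.128/25
  110.46.246.0/25
  110.46.246.128/25
  110.46.247.0/25
  110.46.247.128/25
Subnets: 110.46.244.0/25, 110.46.244.128/25, 110.46.245.0/25, 110.46.245.128/25, 110.46.246.0/25, 110.46.246.128/25, 110.46.247.0/25, 110.46.247.128/25


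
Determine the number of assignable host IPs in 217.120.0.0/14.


Host bits = 32 - 14 = 18
Total addresses = 2^18 = 262144
Usable = total - 2 (network and broadcast)
Usable hosts: 262142


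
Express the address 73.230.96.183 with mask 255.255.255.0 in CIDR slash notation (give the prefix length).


Binary: 11111111.11111111.11111111.00000000
Count leading 1s
Prefix: /24


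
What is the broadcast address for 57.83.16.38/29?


Network: 57.83.16.32/29
Host bits = 3
Set all host bits to 1:
Broadcast: 57.83.16.39


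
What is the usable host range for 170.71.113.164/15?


Network: 170.70.0.0
Broadcast: 170.71.255.255
First usable = network + 1
Last usable = broadcast - 1
Range: 170.70.0.1 to 170.71.255.254


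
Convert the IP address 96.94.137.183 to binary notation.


96 = 01100000
94 = 01011110
137 = 10001001
183 = 10110111
Binary: 01100000.01011110.10001001.10110111


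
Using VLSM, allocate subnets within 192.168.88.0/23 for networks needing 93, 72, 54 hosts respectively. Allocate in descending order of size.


93 hosts -> /25 (126 usable): 192.168.88.0/25
72 hosts -> /25 (126 usable): 192.168.88.128/25
54 hosts -> /26 (62 usable): 192.168.89.0/26
Allocation: 192.168.88.0/25 (93 hosts, 126 usable); 192.168.88.128/25 (72 hosts, 126 usable); 192.168.89.0/26 (54 hosts, 62 usable)


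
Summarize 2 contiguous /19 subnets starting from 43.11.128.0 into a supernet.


Original prefix: /19
Number of subnets: 2 = 2^1
New prefix = 19 - 1 = 18
Supernet: 43.11.128.0/18


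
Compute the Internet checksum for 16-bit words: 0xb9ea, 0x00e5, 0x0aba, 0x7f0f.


Sum all words (with carry folding):
+ 0xb9ea = 0xb9ea
+ 0x00e5 = 0xbacf
+ 0x0aba = 0xc589
+ 0x7f0f = 0x4499
One's complement: ~0x4499
Checksum = 0xbb66


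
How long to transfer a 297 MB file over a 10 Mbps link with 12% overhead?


Effective throughput = 10 * (1 - 12/100) = 8.8 Mbps
File size in Mb = 297 * 8 = 2376 Mb
Time = 2376 / 8.8
Time = 270 seconds


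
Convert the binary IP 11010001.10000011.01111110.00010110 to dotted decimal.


11010001 = 209
10000011 = 131
01111110 = 126
00010110 = 22
IP: 209.131.126.22


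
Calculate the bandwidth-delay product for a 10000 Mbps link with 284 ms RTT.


BDP = bandwidth * RTT
= 10000 Mbps * 284 ms
= 10000 * 1e6 * 284 / 1000 bits
= 2840000000 bits
= 355000000 bytes
= 346679.6875 KB
BDP = 2840000000 bits (355000000 bytes)


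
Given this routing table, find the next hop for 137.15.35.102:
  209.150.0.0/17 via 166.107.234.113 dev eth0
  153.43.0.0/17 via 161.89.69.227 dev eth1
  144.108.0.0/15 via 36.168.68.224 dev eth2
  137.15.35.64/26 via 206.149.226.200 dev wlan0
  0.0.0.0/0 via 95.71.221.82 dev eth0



Longest prefix match for 137.15.35.102:
  /17 209.150.0.0: no
  /17 153.43.0.0: no
  /15 144.108.0.0: no
  /26 137.15.35.64: MATCH
  /0 0.0.0.0: MATCH
Selected: next-hop 206.149.226.200 via wlan0 (matched /26)


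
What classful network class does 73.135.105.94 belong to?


First octet: 73
Binary: 01001001
0xxxxxxx -> Class A (1-126)
Class A, default mask 255.0.0.0 (/8)


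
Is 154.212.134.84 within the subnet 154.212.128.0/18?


Subnet network: 154.212.128.0
Test IP AND mask: 154.212.128.0
Yes, 154.212.134.84 is in 154.212.128.0/18


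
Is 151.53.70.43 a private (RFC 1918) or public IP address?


RFC 1918 private ranges:
  10.0.0.0/8 (10.0.0.0 - 10.255.255.255)
  172.16.0.0/12 (172.16.0.0 - 172.31.255.255)
  192.168.0.0/16 (192.168.0.0 - 192.168.255.255)
Public (not in any RFC 1918 range)


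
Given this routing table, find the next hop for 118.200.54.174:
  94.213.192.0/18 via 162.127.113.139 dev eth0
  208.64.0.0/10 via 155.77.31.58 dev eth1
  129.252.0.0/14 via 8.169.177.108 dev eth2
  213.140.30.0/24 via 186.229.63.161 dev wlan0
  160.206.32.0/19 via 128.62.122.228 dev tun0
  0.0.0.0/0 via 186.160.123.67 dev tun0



Longest prefix match for 118.200.54.174:
  /18 94.213.192.0: no
  /10 208.64.0.0: no
  /14 129.252.0.0: no
  /24 213.140.30.0: no
  /19 160.206.32.0: no
  /0 0.0.0.0: MATCH
Selected: next-hop 186.160.123.67 via tun0 (matched /0)


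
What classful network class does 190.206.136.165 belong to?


First octet: 190
Binary: 10111110
10xxxxxx -> Class B (128-191)
Class B, default mask 255.255.0.0 (/16)


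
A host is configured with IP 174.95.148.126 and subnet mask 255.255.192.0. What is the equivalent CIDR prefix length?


Binary: 11111111.11111111.11000000.00000000
Count leading 1s
Prefix: /18


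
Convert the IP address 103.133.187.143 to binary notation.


103 = 01100111
133 = 10000101
187 = 10111011
143 = 10001111
Binary: 01100111.10000101.10111011.10001111


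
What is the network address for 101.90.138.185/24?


IP:   01100101.01011010.10001010.10111001
Mask: 11111111.11111111.11111111.00000000
AND operation:
Net:  01100101.01011010.10001010.00000000
Network: 101.90.138.0/24


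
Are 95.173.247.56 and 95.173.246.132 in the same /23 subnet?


Mask: 255.255.254.0
95.173.247.56 AND mask = 95.173.246.0
95.173.246.132 AND mask = 95.173.246.0
Yes, same subnet (95.173.246.0)


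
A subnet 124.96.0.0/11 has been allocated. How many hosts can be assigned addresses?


Host bits = 32 - 11 = 21
Total addresses = 2^21 = 2097152
Usable = total - 2 (network and broadcast)
Usable hosts: 2097150


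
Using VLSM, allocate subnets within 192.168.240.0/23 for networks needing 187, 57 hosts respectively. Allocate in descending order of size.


187 hosts -> /24 (254 usable): 192.168.240.0/24
57 hosts -> /26 (62 usable): 192.168.241.0/26
Allocation: 192.168.240.0/24 (187 hosts, 254 usable); 192.168.241.0/26 (57 hosts, 62 usable)


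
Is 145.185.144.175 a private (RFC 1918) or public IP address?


RFC 1918 private ranges:
  10.0.0.0/8 (10.0.0.0 - 10.255.255.255)
  172.16.0.0/12 (172.16.0.0 - 172.31.255.255)
  192.168.0.0/16 (192.168.0.0 - 192.168.255.255)
Public (not in any RFC 1918 range)


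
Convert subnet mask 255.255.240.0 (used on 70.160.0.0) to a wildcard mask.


Subnet mask: 255.255.240.0
Wildcard = 255.255.255.255 - subnet mask
255 - 255 = 0
255 - 255 = 0
255 - 240 = 15
255 - 0 = 255
Wildcard: 0.0.15.255


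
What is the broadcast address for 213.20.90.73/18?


Network: 213.20.64.0/18
Host bits = 14
Set all host bits to 1:
Broadcast: 213.20.127.255


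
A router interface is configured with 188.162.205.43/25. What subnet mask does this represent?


/25 means 25 network bits, 7 host bits
Binary: 11111111111111111111111110000000
Mask: 255.255.255.128


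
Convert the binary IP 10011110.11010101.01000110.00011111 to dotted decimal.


10011110 = 158
11010101 = 213
01000110 = 70
00011111 = 31
IP: 158.213.70.31


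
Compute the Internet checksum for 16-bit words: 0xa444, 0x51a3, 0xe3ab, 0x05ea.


Sum all words (with carry folding):
+ 0xa444 = 0xa444
+ 0x51a3 = 0xf5e7
+ 0xe3ab = 0xd993
+ 0x05ea = 0xdf7d
One's complement: ~0xdf7d
Checksum = 0x2082


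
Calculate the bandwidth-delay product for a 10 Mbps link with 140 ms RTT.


BDP = bandwidth * RTT
= 10 Mbps * 140 ms
= 10 * 1e6 * 140 / 1000 bits
= 1400000 bits
= 175000 bytes
= 170.8984 KB
BDP = 1400000 bits (175000 bytes)


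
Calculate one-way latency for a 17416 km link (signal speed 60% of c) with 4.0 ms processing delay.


Speed = 0.6 * 3e5 km/s = 180000 km/s
Propagation delay = 17416 / 180000 = 0.0968 s = 96.7556 ms
Processing delay = 4.0 ms
Total one-way latency = 100.7556 ms


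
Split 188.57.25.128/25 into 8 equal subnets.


New prefix = 25 + 3 = 28
Each subnet has 16 addresses
  188.57.25.128/28
  188.57.25.144/28
  188.57.25.160/28
  188.57.25.176/28
  188.57.25.192/28
  188.57.25.208/28
  188.57.25.224/28
  188.57.25.240/28
Subnets: 188.57.25.128/28, 188.57.25.144/28, 188.57.25.160/28, 188.57.25.176/28, 188.57.25.192/28, 188.57.25.208/28, 188.57.25.224/28, 188.57.25.240/28


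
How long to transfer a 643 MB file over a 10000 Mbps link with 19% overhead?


Effective throughput = 10000 * (1 - 19/100) = 8100.0 Mbps
File size in Mb = 643 * 8 = 5144 Mb
Time = 5144 / 8100.0
Time = 0.6351 seconds


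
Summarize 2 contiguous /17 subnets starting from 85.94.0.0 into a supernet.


Original prefix: /17
Number of subnets: 2 = 2^1
New prefix = 17 - 1 = 16
Supernet: 85.94.0.0/16


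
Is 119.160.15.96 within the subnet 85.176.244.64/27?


Subnet network: 85.176.244.64
Test IP AND mask: 119.160.15.96
No, 119.160.15.96 is not in 85.176.244.64/27


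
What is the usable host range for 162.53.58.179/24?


Network: 162.53.58.0
Broadcast: 162.53.58.255
First usable = network + 1
Last usable = broadcast - 1
Range: 162.53.58.1 to 162.53.58.254


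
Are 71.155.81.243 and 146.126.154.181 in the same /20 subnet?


Mask: 255.255.240.0
71.155.81.243 AND mask = 71.155.80.0
146.126.154.181 AND mask = 146.126.144.0
No, different subnets (71.155.80.0 vs 146.126.144.0)


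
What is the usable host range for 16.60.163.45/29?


Network: 16.60.163.40
Broadcast: 16.60.163.47
First usable = network + 1
Last usable = broadcast - 1
Range: 16.60.163.41 to 16.60.163.46


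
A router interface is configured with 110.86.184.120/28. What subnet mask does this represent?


/28 means 28 network bits, 4 host bits
Binary: 11111111111111111111111111110000
Mask: 255.255.255.240


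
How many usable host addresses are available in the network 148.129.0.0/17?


Host bits = 32 - 17 = 15
Total addresses = 2^15 = 32768
Usable = total - 2 (network and broadcast)
Usable hosts: 32766


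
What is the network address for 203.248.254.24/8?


IP:   11001011.11111000.11111110.00011000
Mask: 11111111.00000000.00000000.00000000
AND operation:
Net:  11001011.00000000.00000000.00000000
Network: 203.0.0.0/8


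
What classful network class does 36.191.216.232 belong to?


First octet: 36
Binary: 00100100
0xxxxxxx -> Class A (1-126)
Class A, default mask 255.0.0.0 (/8)


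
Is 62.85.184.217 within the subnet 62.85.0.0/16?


Subnet network: 62.85.0.0
Test IP AND mask: 62.85.0.0
Yes, 62.85.184.217 is in 62.85.0.0/16


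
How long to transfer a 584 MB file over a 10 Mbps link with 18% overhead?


Effective throughput = 10 * (1 - 18/100) = 8.2 Mbps
File size in Mb = 584 * 8 = 4672 Mb
Time = 4672 / 8.2
Time = 569.7561 seconds


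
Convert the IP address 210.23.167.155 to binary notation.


210 = 11010010
23 = 00010111
167 = 10100111
155 = 10011011
Binary: 11010010.00010111.10100111.10011011


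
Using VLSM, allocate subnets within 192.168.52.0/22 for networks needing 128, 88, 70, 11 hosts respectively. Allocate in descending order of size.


128 hosts -> /24 (254 usable): 192.168.52.0/24
88 hosts -> /25 (126 usable): 192.168.53.0/25
70 hosts -> /25 (126 usable): 192.168.53.128/25
11 hosts -> /28 (14 usable): 192.168.54.0/28
Allocation: 192.168.52.0/24 (128 hosts, 254 usable); 192.168.53.0/25 (88 hosts, 126 usable); 192.168.53.128/25 (70 hosts, 126 usable); 192.168.54.0/28 (11 hosts, 14 usable)


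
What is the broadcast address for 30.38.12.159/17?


Network: 30.38.0.0/17
Host bits = 15
Set all host bits to 1:
Broadcast: 30.38.127.255


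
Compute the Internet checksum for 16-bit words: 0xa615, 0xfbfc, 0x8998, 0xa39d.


Sum all words (with carry folding):
+ 0xa615 = 0xa615
+ 0xfbfc = 0xa212
+ 0x8998 = 0x2bab
+ 0xa39d = 0xcf48
One's complement: ~0xcf48
Checksum = 0x30b7


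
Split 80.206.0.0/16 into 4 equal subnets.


New prefix = 16 + 2 = 18
Each subnet has 16384 addresses
  80.206.0.0/18
  80.206.64.0/18
  80.206.128.0/18
  80.206.192.0/18
Subnets: 80.206.0.0/18, 80.206.64.0/18, 80.206.128.0/18, 80.206.192.0/18


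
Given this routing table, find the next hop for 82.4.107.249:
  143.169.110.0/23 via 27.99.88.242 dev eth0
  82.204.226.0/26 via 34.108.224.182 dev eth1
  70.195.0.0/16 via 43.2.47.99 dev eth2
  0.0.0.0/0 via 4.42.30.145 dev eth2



Longest prefix match for 82.4.107.249:
  /23 143.169.110.0: no
  /26 82.204.226.0: no
  /16 70.195.0.0: no
  /0 0.0.0.0: MATCH
Selected: next-hop 4.42.30.145 via eth2 (matched /0)


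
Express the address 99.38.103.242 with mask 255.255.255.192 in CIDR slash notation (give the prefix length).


Binary: 11111111.11111111.11111111.11000000
Count leading 1s
Prefix: /26


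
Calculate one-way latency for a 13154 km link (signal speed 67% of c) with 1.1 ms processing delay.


Speed = 0.67 * 3e5 km/s = 201000 km/s
Propagation delay = 13154 / 201000 = 0.0654 s = 65.4428 ms
Processing delay = 1.1 ms
Total one-way latency = 66.5428 ms


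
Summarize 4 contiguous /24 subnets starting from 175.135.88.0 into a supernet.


Original prefix: /24
Number of subnets: 4 = 2^2
New prefix = 24 - 2 = 22
Supernet: 175.135.88.0/22


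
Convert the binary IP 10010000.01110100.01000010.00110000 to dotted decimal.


10010000 = 144
01110100 = 116
01000010 = 66
00110000 = 48
IP: 144.116.66.48


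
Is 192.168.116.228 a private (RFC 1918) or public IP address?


RFC 1918 private ranges:
  10.0.0.0/8 (10.0.0.0 - 10.255.255.255)
  172.16.0.0/12 (172.16.0.0 - 172.31.255.255)
  192.168.0.0/16 (192.168.0.0 - 192.168.255.255)
Private (in 192.168.0.0/16)


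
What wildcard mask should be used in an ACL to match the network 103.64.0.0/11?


Subnet mask: 255.224.0.0
Wildcard = 255.255.255.255 - subnet mask
255 - 255 = 0
255 - 224 = 31
255 - 0 = 255
255 - 0 = 255
Wildcard: 0.31.255.255


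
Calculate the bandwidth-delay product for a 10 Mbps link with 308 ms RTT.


BDP = bandwidth * RTT
= 10 Mbps * 308 ms
= 10 * 1e6 * 308 / 1000 bits
= 3080000 bits
= 385000 bytes
= 375.9766 KB
BDP = 3080000 bits (385000 bytes)


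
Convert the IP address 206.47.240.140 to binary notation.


206 = 11001110
47 = 00101111
240 = 11110000
140 = 10001100
Binary: 11001110.00101111.11110000.10001100


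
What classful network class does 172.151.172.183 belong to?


First octet: 172
Binary: 10101100
10xxxxxx -> Class B (128-191)
Class B, default mask 255.255.0.0 (/16)


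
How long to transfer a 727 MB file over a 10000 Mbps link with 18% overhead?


Effective throughput = 10000 * (1 - 18/100) = 8200 Mbps
File size in Mb = 727 * 8 = 5816 Mb
Time = 5816 / 8200
Time = 0.7093 seconds


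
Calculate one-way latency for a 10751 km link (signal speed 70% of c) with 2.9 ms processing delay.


Speed = 0.7 * 3e5 km/s = 210000 km/s
Propagation delay = 10751 / 210000 = 0.0512 s = 51.1952 ms
Processing delay = 2.9 ms
Total one-way latency = 54.0952 ms


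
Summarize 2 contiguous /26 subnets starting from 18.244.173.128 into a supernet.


Original prefix: /26
Number of subnets: 2 = 2^1
New prefix = 26 - 1 = 25
Supernet: 18.244.173.128/25


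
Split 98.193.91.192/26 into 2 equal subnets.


New prefix = 26 + 1 = 27
Each subnet has 32 addresses
  98.193.91.192/27
  98.193.91.224/27
Subnets: 98.193.91.192/27, 98.193.91.224/27


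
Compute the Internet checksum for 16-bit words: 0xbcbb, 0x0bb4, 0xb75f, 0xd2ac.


Sum all words (with carry folding):
+ 0xbcbb = 0xbcbb
+ 0x0bb4 = 0xc86f
+ 0xb75f = 0x7fcf
+ 0xd2ac = 0x527c
One's complement: ~0x527c
Checksum = 0xad83


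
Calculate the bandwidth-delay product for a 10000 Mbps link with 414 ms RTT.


BDP = bandwidth * RTT
= 10000 Mbps * 414 ms
= 10000 * 1e6 * 414 / 1000 bits
= 4140000000 bits
= 517500000 bytes
= 505371.0938 KB
BDP = 4140000000 bits (517500000 bytes)


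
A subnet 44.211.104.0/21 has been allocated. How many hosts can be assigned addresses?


Host bits = 32 - 21 = 11
Total addresses = 2^11 = 2048
Usable = total - 2 (network and broadcast)
Usable hosts: 2046


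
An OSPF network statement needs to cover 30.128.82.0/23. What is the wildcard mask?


Subnet mask: 255.255.254.0
Wildcard = 255.255.255.255 - subnet mask
255 - 255 = 0
255 - 255 = 0
255 - 254 = 1
255 - 0 = 255
Wildcard: 0.0.1.255


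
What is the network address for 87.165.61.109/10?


IP:   01010111.10100101.00111101.01101101
Mask: 11111111.11000000.00000000.00000000
AND operation:
Net:  01010111.10000000.00000000.00000000
Network: 87.128.0.0/10


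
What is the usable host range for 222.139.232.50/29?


Network: 222.139.232.48
Broadcast: 222.139.232.55
First usable = network + 1
Last usable = broadcast - 1
Range: 222.139.232.49 to 222.139.232.54


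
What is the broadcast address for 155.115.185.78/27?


Network: 155.115.185.64/27
Host bits = 5
Set all host bits to 1:
Broadcast: 155.115.185.95


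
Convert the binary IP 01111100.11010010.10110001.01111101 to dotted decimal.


01111100 = 124
11010010 = 210
10110001 = 177
01111101 = 125
IP: 124.210.177.125


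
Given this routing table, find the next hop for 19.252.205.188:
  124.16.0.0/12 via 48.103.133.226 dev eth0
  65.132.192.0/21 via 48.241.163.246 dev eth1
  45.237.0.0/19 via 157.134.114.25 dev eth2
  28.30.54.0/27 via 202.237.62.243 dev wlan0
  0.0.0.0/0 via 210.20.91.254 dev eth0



Longest prefix match for 19.252.205.188:
  /12 124.16.0.0: no
  /21 65.132.192.0: no
  /19 45.237.0.0: no
  /27 28.30.54.0: no
  /0 0.0.0.0: MATCH
Selected: next-hop 210.20.91.254 via eth0 (matched /0)


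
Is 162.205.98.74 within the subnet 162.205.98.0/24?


Subnet network: 162.205.98.0
Test IP AND mask: 162.205.98.0
Yes, 162.205.98.74 is in 162.205.98.0/24


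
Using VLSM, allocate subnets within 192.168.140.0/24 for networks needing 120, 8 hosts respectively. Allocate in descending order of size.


120 hosts -> /25 (126 usable): 192.168.140.0/25
8 hosts -> /28 (14 usable): 192.168.140.128/28
Allocation: 192.168.140.0/25 (120 hosts, 126 usable); 192.168.140.128/28 (8 hosts, 14 usable)


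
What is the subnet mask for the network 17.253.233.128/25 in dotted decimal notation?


/25 means 25 network bits, 7 host bits
Binary: 11111111111111111111111110000000
Mask: 255.255.255.128


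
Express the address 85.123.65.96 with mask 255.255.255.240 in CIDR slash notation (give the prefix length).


Binary: 11111111.11111111.11111111.11110000
Count leading 1s
Prefix: /28


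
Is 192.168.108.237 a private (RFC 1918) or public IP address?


RFC 1918 private ranges:
  10.0.0.0/8 (10.0.0.0 - 10.255.255.255)
  172.16.0.0/12 (172.16.0.0 - 172.31.255.255)
  192.168.0.0/16 (192.168.0.0 - 192.168.255.255)
Private (in 192.168.0.0/16)


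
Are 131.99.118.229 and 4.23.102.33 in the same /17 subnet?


Mask: 255.255.128.0
131.99.118.229 AND mask = 131.99.0.0
4.23.102.33 AND mask = 4.23.0.0
No, different subnets (131.99.0.0 vs 4.23.0.0)


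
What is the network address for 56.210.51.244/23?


IP:   00111000.11010010.00110011.11110100
Mask: 11111111.11111111.11111110.00000000
AND operation:
Net:  00111000.11010010.00110010.00000000
Network: 56.210.50.0/23


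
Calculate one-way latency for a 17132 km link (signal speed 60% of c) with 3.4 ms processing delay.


Speed = 0.6 * 3e5 km/s = 180000 km/s
Propagation delay = 17132 / 180000 = 0.0952 s = 95.1778 ms
Processing delay = 3.4 ms
Total one-way latency = 98.5778 ms


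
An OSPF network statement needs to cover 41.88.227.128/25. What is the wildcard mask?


Subnet mask: 255.255.255.128
Wildcard = 255.255.255.255 - subnet mask
255 - 255 = 0
255 - 255 = 0
255 - 255 = 0
255 - 128 = 127
Wildcard: 0.0.0.127


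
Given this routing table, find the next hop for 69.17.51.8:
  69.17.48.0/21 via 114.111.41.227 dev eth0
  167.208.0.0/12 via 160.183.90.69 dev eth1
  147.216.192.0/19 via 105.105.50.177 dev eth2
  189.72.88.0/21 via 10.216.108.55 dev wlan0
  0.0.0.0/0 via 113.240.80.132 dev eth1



Longest prefix match for 69.17.51.8:
  /21 69.17.48.0: MATCH
  /12 167.208.0.0: no
  /19 147.216.192.0: no
  /21 189.72.88.0: no
  /0 0.0.0.0: MATCH
Selected: next-hop 114.111.41.227 via eth0 (matched /21)


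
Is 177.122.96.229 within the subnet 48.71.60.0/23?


Subnet network: 48.71.60.0
Test IP AND mask: 177.122.96.0
No, 177.122.96.229 is not in 48.71.60.0/23


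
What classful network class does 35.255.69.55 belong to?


First octet: 35
Binary: 00100011
0xxxxxxx -> Class A (1-126)
Class A, default mask 255.0.0.0 (/8)


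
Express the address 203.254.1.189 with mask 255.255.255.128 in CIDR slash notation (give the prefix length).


Binary: 11111111.11111111.11111111.10000000
Count leading 1s
Prefix: /25


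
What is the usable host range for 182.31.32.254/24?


Network: 182.31.32.0
Broadcast: 182.31.32.255
First usable = network + 1
Last usable = broadcast - 1
Range: 182.31.32.1 to 182.31.32.254


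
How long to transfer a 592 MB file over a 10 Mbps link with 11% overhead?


Effective throughput = 10 * (1 - 11/100) = 8.9 Mbps
File size in Mb = 592 * 8 = 4736 Mb
Time = 4736 / 8.9
Time = 532.1348 seconds


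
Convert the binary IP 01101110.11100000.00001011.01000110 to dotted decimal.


01101110 = 110
11100000 = 224
00001011 = 11
01000110 = 70
IP: 110.224.11.70


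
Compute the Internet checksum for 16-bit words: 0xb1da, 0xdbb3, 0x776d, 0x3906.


Sum all words (with carry folding):
+ 0xb1da = 0xb1da
+ 0xdbb3 = 0x8d8e
+ 0x776d = 0x04fc
+ 0x3906 = 0x3e02
One's complement: ~0x3e02
Checksum = 0xc1fd


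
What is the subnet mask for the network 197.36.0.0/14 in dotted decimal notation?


/14 means 14 network bits, 18 host bits
Binary: 11111111111111000000000000000000
Mask: 255.252.0.0


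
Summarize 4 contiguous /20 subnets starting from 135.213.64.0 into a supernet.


Original prefix: /20
Number of subnets: 4 = 2^2
New prefix = 20 - 2 = 18
Supernet: 135.213.64.0/18


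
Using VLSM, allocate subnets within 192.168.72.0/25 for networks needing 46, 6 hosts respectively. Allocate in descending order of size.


46 hosts -> /26 (62 usable): 192.168.72.0/26
6 hosts -> /29 (6 usable): 192.168.72.64/29
Allocation: 192.168.72.0/26 (46 hosts, 62 usable); 192.168.72.64/29 (6 hosts, 6 usable)


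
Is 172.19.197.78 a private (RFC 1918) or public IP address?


RFC 1918 private ranges:
  10.0.0.0/8 (10.0.0.0 - 10.255.255.255)
  172.16.0.0/12 (172.16.0.0 - 172.31.255.255)
  192.168.0.0/16 (192.168.0.0 - 192.168.255.255)
Private (in 172.16.0.0/12)


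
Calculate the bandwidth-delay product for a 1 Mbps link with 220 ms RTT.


BDP = bandwidth * RTT
= 1 Mbps * 220 ms
= 1 * 1e6 * 220 / 1000 bits
= 220000 bits
= 27500 bytes
= 26.8555 KB
BDP = 220000 bits (27500 bytes)


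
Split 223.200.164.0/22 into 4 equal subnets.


New prefix = 22 + 2 = 24
Each subnet has 256 addresses
  223.200.164.0/24
  223.200.165.0/24
  223.200.166.0/24
  223.200.167.0/24
Subnets: 223.200.164.0/24, 223.200.165.0/24, 223.200.166.0/24, 223.200.167.0/24


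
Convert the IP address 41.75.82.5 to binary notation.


41 = 00101001
75 = 01001011
82 = 01010010
5 = 00000101
Binary: 00101001.01001011.01010010.00000101


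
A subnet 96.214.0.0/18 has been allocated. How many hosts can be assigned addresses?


Host bits = 32 - 18 = 14
Total addresses = 2^14 = 16384
Usable = total - 2 (network and broadcast)
Usable hosts: 16382


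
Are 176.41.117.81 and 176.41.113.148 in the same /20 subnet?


Mask: 255.255.240.0
176.41.117.81 AND mask = 176.41.112.0
176.41.113.148 AND mask = 176.41.112.0
Yes, same subnet (176.41.112.0)


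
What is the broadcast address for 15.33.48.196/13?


Network: 15.32.0.0/13
Host bits = 19
Set all host bits to 1:
Broadcast: 15.39.255.255


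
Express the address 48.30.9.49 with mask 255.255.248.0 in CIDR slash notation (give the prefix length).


Binary: 11111111.11111111.11111000.00000000
Count leading 1s
Prefix: /21


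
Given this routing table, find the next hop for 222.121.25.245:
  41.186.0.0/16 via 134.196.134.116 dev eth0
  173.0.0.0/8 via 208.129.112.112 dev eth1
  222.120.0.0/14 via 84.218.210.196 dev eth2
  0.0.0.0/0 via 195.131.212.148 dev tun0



Longest prefix match for 222.121.25.245:
  /16 41.186.0.0: no
  /8 173.0.0.0: no
  /14 222.120.0.0: MATCH
  /0 0.0.0.0: MATCH
Selected: next-hop 84.218.210.196 via eth2 (matched /14)


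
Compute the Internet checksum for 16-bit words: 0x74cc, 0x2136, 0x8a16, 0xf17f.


Sum all words (with carry folding):
+ 0x74cc = 0x74cc
+ 0x2136 = 0x9602
+ 0x8a16 = 0x2019
+ 0xf17f = 0x1199
One's complement: ~0x1199
Checksum = 0xee66


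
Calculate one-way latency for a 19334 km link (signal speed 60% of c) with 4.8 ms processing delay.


Speed = 0.6 * 3e5 km/s = 180000 km/s
Propagation delay = 19334 / 180000 = 0.1074 s = 107.4111 ms
Processing delay = 4.8 ms
Total one-way latency = 112.2111 ms


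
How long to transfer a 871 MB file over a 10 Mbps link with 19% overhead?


Effective throughput = 10 * (1 - 19/100) = 8.1 Mbps
File size in Mb = 871 * 8 = 6968 Mb
Time = 6968 / 8.1
Time = 860.2469 seconds


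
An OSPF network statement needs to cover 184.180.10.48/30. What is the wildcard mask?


Subnet mask: 255.255.255.252
Wildcard = 255.255.255.255 - subnet mask
255 - 255 = 0
255 - 255 = 0
255 - 255 = 0
255 - 252 = 3
Wildcard: 0.0.0.3


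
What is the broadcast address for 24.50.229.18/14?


Network: 24.48.0.0/14
Host bits = 18
Set all host bits to 1:
Broadcast: 24.51.255.255


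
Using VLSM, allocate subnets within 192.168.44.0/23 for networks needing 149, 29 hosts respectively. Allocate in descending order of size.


149 hosts -> /24 (254 usable): 192.168.44.0/24
29 hosts -> /27 (30 usable): 192.168.45.0/27
Allocation: 192.168.44.0/24 (149 hosts, 254 usable); 192.168.45.0/27 (29 hosts, 30 usable)


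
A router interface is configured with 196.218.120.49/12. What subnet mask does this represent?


/12 means 12 network bits, 20 host bits
Binary: 11111111111100000000000000000000
Mask: 255.240.0.0


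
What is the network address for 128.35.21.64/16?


IP:   10000000.00100011.00010101.01000000
Mask: 11111111.11111111.00000000.00000000
AND operation:
Net:  10000000.00100011.00000000.00000000
Network: 128.35.0.0/16


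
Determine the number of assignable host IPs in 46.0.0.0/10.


Host bits = 32 - 10 = 22
Total addresses = 2^22 = 4194304
Usable = total - 2 (network and broadcast)
Usable hosts: 4194302


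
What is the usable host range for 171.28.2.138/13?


Network: 171.24.0.0
Broadcast: 171.31.255.255
First usable = network + 1
Last usable = broadcast - 1
Range: 171.24.0.1 to 171.31.255.254


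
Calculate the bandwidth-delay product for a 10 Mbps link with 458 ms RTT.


BDP = bandwidth * RTT
= 10 Mbps * 458 ms
= 10 * 1e6 * 458 / 1000 bits
= 4580000 bits
= 572500 bytes
= 559.082 KB
BDP = 4580000 bits (572500 bytes)


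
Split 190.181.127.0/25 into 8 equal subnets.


New prefix = 25 + 3 = 28
Each subnet has 16 addresses
  190.181.127.0/28
  190.181.127.16/28
  190.181.127.32/28
  190.181.127.48/28
  190.181.127.64/28
  190.181.127.80/28
  190.181.127.96/28
  190.181.127.112/28
Subnets: 190.181.127.0/28, 190.181.127.16/28, 190.181.127.32/28, 190.181.127.48/28, 190.181.127.64/28, 190.181.127.80/28, 190.181.127.96/28, 190.181.127.112/28


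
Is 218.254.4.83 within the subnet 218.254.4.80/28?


Subnet network: 218.254.4.80
Test IP AND mask: 218.254.4.80
Yes, 218.254.4.83 is in 218.254.4.80/28


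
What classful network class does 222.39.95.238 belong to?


First octet: 222
Binary: 11011110
110xxxxx -> Class C (192-223)
Class C, default mask 255.255.255.0 (/24)


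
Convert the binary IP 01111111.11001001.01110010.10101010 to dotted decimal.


01111111 = 127
11001001 = 201
01110010 = 114
10101010 = 170
IP: 127.201.114.170


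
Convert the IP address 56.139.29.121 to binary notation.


56 = 00111000
139 = 10001011
29 = 00011101
121 = 01111001
Binary: 00111000.10001011.00011101.01111001


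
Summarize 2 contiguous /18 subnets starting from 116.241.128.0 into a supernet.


Original prefix: /18
Number of subnets: 2 = 2^1
New prefix = 18 - 1 = 17
Supernet: 116.241.128.0/17


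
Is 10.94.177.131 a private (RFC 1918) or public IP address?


RFC 1918 private ranges:
  10.0.0.0/8 (10.0.0.0 - 10.255.255.255)
  172.16.0.0/12 (172.16.0.0 - 172.31.255.255)
  192.168.0.0/16 (192.168.0.0 - 192.168.255.255)
Private (in 10.0.0.0/8)


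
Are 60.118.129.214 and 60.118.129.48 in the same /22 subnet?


Mask: 255.255.252.0
60.118.129.214 AND mask = 60.118.128.0
60.118.129.48 AND mask = 60.118.128.0
Yes, same subnet (60.118.128.0)


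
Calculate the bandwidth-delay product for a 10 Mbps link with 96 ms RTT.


BDP = bandwidth * RTT
= 10 Mbps * 96 ms
= 10 * 1e6 * 96 / 1000 bits
= 960000 bits
= 120000 bytes
= 117.1875 KB
BDP = 960000 bits (120000 bytes)


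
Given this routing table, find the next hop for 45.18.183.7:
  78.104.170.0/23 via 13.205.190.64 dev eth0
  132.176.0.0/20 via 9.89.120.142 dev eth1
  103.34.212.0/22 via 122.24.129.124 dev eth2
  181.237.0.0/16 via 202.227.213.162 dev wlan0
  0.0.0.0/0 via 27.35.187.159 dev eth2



Longest prefix match for 45.18.183.7:
  /23 78.104.170.0: no
  /20 132.176.0.0: no
  /22 103.34.212.0: no
  /16 181.237.0.0: no
  /0 0.0.0.0: MATCH
Selected: next-hop 27.35.187.159 via eth2 (matched /0)


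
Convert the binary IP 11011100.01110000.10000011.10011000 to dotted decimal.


11011100 = 220
01110000 = 112
10000011 = 131
10011000 = 152
IP: 220.112.131.152


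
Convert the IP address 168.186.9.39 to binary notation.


168 = 10101000
186 = 10111010
9 = 00001001
39 = 00100111
Binary: 10101000.10111010.00001001.00100111


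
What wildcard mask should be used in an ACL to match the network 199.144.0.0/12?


Subnet mask: 255.240.0.0
Wildcard = 255.255.255.255 - subnet mask
255 - 255 = 0
255 - 240 = 15
255 - 0 = 255
255 - 0 = 255
Wildcard: 0.15.255.255


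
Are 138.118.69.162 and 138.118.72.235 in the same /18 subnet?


Mask: 255.255.192.0
138.118.69.162 AND mask = 138.118.64.0
138.118.72.235 AND mask = 138.118.64.0
Yes, same subnet (138.118.64.0)


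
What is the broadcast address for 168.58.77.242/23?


Network: 168.58.76.0/23
Host bits = 9
Set all host bits to 1:
Broadcast: 168.58.77.255


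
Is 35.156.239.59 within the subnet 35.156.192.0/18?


Subnet network: 35.156.192.0
Test IP AND mask: 35.156.192.0
Yes, 35.156.239.59 is in 35.156.192.0/18


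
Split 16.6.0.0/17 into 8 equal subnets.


New prefix = 17 + 3 = 20
Each subnet has 4096 addresses
  16.6.0.0/20
  16.6.16.0/20
  16.6.32.0/20
  16.6.48.0/20
  16.6.64.0/20
  16.6.80.0/20
  16.6.96.0/20
  16.6.112.0/20
Subnets: 16.6.0.0/20, 16.6.16.0/20, 16.6.32.0/20, 16.6.48.0/20, 16.6.64.0/20, 16.6.80.0/20, 16.6.96.0/20, 16.6.112.0/20


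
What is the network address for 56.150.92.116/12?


IP:   00111000.10010110.01011100.01110100
Mask: 11111111.11110000.00000000.00000000
AND operation:
Net:  00111000.10010000.00000000.00000000
Network: 56.144.0.0/12


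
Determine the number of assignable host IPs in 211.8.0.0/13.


Host bits = 32 - 13 = 19
Total addresses = 2^19 = 524288
Usable = total - 2 (network and broadcast)
Usable hosts: 524286


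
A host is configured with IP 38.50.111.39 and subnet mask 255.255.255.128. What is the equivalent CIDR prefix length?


Binary: 11111111.11111111.11111111.10000000
Count leading 1s
Prefix: /25


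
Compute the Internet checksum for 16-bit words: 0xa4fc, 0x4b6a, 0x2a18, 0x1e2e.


Sum all words (with carry folding):
+ 0xa4fc = 0xa4fc
+ 0x4b6a = 0xf066
+ 0x2a18 = 0x1a7f
+ 0x1e2e = 0x38ad
One's complement: ~0x38ad
Checksum = 0xc752


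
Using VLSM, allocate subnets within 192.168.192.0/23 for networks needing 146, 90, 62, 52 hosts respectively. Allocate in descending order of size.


146 hosts -> /24 (254 usable): 192.168.192.0/24
90 hosts -> /25 (126 usable): 192.168.193.0/25
62 hosts -> /26 (62 usable): 192.168.193.128/26
52 hosts -> /26 (62 usable): 192.168.193.192/26
Allocation: 192.168.192.0/24 (146 hosts, 254 usable); 192.168.193.0/25 (90 hosts, 126 usable); 192.168.193.128/26 (62 hosts, 62 usable); 192.168.193.192/26 (52 hosts, 62 usable)


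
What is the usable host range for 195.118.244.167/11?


Network: 195.96.0.0
Broadcast: 195.127.255.255
First usable = network + 1
Last usable = broadcast - 1
Range: 195.96.0.1 to 195.127.255.254


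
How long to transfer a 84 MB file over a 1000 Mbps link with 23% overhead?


Effective throughput = 1000 * (1 - 23/100) = 770 Mbps
File size in Mb = 84 * 8 = 672 Mb
Time = 672 / 770
Time = 0.8727 seconds


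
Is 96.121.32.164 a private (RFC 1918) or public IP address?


RFC 1918 private ranges:
  10.0.0.0/8 (10.0.0.0 - 10.255.255.255)
  172.16.0.0/12 (172.16.0.0 - 172.31.255.255)
  192.168.0.0/16 (192.168.0.0 - 192.168.255.255)
Public (not in any RFC 1918 range)


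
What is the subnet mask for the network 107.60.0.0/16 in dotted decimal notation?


/16 means 16 network bits, 16 host bits
Binary: 11111111111111110000000000000000
Mask: 255.255.0.0


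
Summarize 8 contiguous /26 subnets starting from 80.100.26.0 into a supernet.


Original prefix: /26
Number of subnets: 8 = 2^3
New prefix = 26 - 3 = 23
Supernet: 80.100.26.0/23


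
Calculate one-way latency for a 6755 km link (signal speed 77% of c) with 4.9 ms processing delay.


Speed = 0.77 * 3e5 km/s = 231000 km/s
Propagation delay = 6755 / 231000 = 0.0292 s = 29.2424 ms
Processing delay = 4.9 ms
Total one-way latency = 34.1424 ms


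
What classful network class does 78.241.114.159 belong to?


First octet: 78
Binary: 01001110
0xxxxxxx -> Class A (1-126)
Class A, default mask 255.0.0.0 (/8)


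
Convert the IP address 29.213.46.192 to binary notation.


29 = 00011101
213 = 11010101
46 = 00101110
192 = 11000000
Binary: 00011101.11010101.00101110.11000000
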